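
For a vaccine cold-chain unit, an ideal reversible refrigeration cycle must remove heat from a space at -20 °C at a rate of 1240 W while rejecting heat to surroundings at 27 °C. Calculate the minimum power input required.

T_H = 27 °C → 27 + 273.15 = 300.15 K.
T_C = -20 °C → -20 + 273.15 = 253.15 K.
For a reversible refrigerator, COP_R = T_C/(T_H − T_C) = 253.15/47.00 = 5.3862.
W = Q_C/COP_R = 1240/5.3862 = 230.2 W.

Ẇ_in ≈ 230.2 W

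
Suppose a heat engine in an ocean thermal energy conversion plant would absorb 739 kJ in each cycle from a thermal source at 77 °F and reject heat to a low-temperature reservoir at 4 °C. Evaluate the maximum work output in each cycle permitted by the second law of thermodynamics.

W_max ≈ 52.1 kJ

T_H = 77 °F → (77 − 32) × 5/9 = 25.00 °C = 298.15 K.
T_C = 4 °C → 4 + 273.15 = 277.15 K.
The second-law ceiling is the Carnot efficiency, η_max = 1 − T_C/T_H = 1 − 277.15/298.15 = 0.0704.
W_max = η_max · Q_H = 0.0704 × 739 = 52.1 kJ.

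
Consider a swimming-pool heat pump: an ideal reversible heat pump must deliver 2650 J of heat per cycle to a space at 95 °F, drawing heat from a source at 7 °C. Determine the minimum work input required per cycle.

W_in ≈ 241 J

T_H = 95 °F → (95 − 32) × 5/9 = 35.00 °C = 308.15 K.
T_C = 7 °C → 7 + 273.15 = 280.15 K.
COP_HP = T_H/(T_H − T_C) = 308.15/28.00 = 11.0054.
W = Q_H/COP_HP = 2650/11.0054 = 241 J.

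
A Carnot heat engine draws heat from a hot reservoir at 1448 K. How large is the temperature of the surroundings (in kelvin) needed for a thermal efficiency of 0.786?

From η = 1 − T_C/T_H, T_C = T_H·(1 − η) = 1448.00 × (1 − 0.786) = 310 K.

T_C ≈ 310 K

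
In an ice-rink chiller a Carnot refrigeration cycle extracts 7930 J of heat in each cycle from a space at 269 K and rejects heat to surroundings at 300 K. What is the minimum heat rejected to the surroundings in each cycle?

For a reversible cycle Q_H/Q_C = T_H/T_C, so Q_H = Q_C·T_H/T_C = 7930 × 300.00/269.00 = 8844 J.

Q_H ≈ 8844 J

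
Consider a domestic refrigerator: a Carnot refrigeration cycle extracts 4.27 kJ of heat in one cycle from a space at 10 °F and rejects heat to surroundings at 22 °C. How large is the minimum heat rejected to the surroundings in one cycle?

T_H = 22 °C → 22 + 273.15 = 295.15 K.
T_C = 10 °F → (10 − 32) × 5/9 = -12.22 °C = 260.93 K.
For a reversible cycle Q_H/Q_C = T_H/T_C, so Q_H = Q_C·T_H/T_C = 4.27 × 295.15/260.93 = 4.83 kJ.

Q_H ≈ 4.83 kJ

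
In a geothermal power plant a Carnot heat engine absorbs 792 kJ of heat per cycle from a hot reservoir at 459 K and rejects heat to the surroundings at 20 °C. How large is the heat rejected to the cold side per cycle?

Q_C ≈ 506 kJ

T_C = 20 °C → 20 + 273.15 = 293.15 K.
Carnot efficiency: η = 1 − T_C/T_H = 1 − 293.15/459.00 = 0.3613.
For a reversible cycle Q_C/Q_H = T_C/T_H, so Q_C = 792 × 293.15/459.00 = 506 kJ.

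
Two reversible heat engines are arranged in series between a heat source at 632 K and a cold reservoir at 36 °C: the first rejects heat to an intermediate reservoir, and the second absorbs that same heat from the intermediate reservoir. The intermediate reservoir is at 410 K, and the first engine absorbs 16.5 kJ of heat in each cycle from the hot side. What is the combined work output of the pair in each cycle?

T_C = 36 °C → 36 + 273.15 = 309.15 K.
Two reversible stages in series are equivalent to a single Carnot engine between T_H and T_C, so η_total = 1 − T_C/T_H = 1 − 309.15/632.00 = 0.5108.
W_total = η_total · Q_H = 0.5108 × 16.5 = 8.43 kJ.

W_total ≈ 8.43 kJ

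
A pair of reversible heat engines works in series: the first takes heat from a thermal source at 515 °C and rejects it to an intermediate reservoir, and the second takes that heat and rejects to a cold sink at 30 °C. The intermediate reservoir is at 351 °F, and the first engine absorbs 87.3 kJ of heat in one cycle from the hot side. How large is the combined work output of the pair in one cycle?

W_total ≈ 53.7 kJ

T_H = 515 °C → 515 + 273.15 = 788.15 K.
T_C = 30 °C → 30 + 273.15 = 303.15 K.
Two reversible stages in series are equivalent to a single Carnot engine between T_H and T_C, so η_total = 1 − T_C/T_H = 1 − 303.15/788.15 = 0.6154.
W_total = η_total · Q_H = 0.6154 × 87.3 = 53.7 kJ.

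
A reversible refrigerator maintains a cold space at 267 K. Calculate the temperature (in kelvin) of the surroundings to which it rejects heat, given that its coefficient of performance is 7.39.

COP_R = T_C/(T_H − T_C) ⇒ T_H = T_C·(1 + 1/COP_R) = 267.00 × (1 + 1/7.39) = 303 K.

T_H ≈ 303 K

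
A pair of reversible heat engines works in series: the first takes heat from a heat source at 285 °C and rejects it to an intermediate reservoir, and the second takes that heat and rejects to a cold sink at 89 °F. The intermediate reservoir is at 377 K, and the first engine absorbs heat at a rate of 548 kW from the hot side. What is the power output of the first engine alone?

T_H = 285 °C → 285 + 273.15 = 558.15 K.
T_C = 89 °F → (89 − 32) × 5/9 = 31.67 °C = 304.82 K.
First-stage efficiency η₁ = 1 − T_m/T_H = 1 − 377.00/558.15 = 0.3246.
W₁ = η₁·Q_H = 0.3246 × 548 = 178 kW.

Ẇ₁ ≈ 178 kW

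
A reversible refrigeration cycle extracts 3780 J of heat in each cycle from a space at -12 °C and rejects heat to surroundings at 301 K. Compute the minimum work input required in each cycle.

T_C = -12 °C → -12 + 273.15 = 261.15 K.
For a reversible refrigerator, COP_R = T_C/(T_H − T_C) = 261.15/39.85 = 6.5533.
W = Q_C/COP_R = 3780/6.5533 = 576.8 J.

W_in ≈ 576.8 J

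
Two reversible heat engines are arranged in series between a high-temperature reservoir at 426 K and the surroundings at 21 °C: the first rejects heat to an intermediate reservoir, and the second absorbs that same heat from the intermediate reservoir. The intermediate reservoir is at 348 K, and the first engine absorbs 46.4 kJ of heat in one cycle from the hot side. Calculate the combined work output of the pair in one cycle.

W_total ≈ 14.36 kJ

T_C = 21 °C → 21 + 273.15 = 294.15 K.
Two reversible stages in series are equivalent to a single Carnot engine between T_H and T_C, so η_total = 1 − T_C/T_H = 1 − 294.15/426.00 = 0.3095.
W_total = η_total · Q_H = 0.3095 × 46.4 = 14.36 kJ.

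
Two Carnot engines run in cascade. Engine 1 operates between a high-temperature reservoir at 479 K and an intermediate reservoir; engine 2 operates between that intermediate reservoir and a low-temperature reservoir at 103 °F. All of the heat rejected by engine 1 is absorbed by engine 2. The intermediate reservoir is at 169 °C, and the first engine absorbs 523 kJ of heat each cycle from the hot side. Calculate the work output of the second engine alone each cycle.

W₂ ≈ 141 kJ

T_C = 103 °F → (103 − 32) × 5/9 = 39.44 °C = 312.59 K.
T_m = 169 °C → 169 + 273.15 = 442.15 K.
Heat entering the second stage: Q_m = Q_H·(T_m/T_H) = 523 × 442.15/479.00 = 483 kJ.
Second-stage efficiency η₂ = 1 − T_C/T_m = 1 − 312.59/442.15 = 0.2930, so W₂ = η₂·Q_m = 141 kJ.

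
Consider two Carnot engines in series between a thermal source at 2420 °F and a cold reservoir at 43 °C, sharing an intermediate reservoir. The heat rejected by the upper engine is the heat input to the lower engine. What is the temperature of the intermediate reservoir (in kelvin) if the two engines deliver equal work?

T_H = 2420 °F → (2420 − 32) × 5/9 = 1326.67 °C = 1599.82 K.
T_C = 43 °C → 43 + 273.15 = 316.15 K.
For reversible stages Q_m = Q_H·(T_m/T_H). Setting W₁ = Q_H(1 − T_m/T_H) equal to W₂ = Q_m(1 − T_C/T_m) = Q_H·(T_m − T_C)/T_H gives T_H − T_m = T_m − T_C, so T_m = (T_H + T_C)/2 = (1599.82 + 316.15)/2 = 958 K.

T_m ≈ 958 K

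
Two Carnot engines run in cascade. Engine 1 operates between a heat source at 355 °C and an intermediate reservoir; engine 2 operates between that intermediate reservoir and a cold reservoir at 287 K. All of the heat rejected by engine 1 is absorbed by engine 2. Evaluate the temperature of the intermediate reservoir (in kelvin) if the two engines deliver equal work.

T_H = 355 °C → 355 + 273.15 = 628.15 K.
For reversible stages Q_m = Q_H·(T_m/T_H). Setting W₁ = Q_H(1 − T_m/T_H) equal to W₂ = Q_m(1 − T_C/T_m) = Q_H·(T_m − T_C)/T_H gives T_H − T_m = T_m − T_C, so T_m = (T_H + T_C)/2 = (628.15 + 287.00)/2 = 458 K.

T_m ≈ 458 K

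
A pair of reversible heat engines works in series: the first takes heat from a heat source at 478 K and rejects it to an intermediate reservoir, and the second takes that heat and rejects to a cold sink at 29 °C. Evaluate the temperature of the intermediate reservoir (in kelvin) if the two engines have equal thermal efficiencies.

T_m ≈ 380 K

T_C = 29 °C → 29 + 273.15 = 302.15 K.
Equal efficiencies require 1 − T_m/T_H = 1 − T_C/T_m, i.e. T_m/T_H = T_C/T_m, so T_m = √(T_H·T_C) = √(478.00 × 302.15) = 380 K.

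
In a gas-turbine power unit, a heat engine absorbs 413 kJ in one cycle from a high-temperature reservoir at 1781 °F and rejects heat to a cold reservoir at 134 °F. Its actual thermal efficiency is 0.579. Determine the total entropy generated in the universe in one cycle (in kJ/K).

T_H = 1781 °F → (1781 − 32) × 5/9 = 971.67 °C = 1244.82 K.
T_C = 134 °F → (134 − 32) × 5/9 = 56.67 °C = 329.82 K.
W = η·Q_H = 0.579 × 413 = 239.1 kJ, so Q_C = Q_H − W = 173.9 kJ.
The hot reservoir loses entropy Q_H/T_H = 413/1244.82 = 0.3318 kJ/K; the cold reservoir gains Q_C/T_C = 173.9/329.82 = 0.5272 kJ/K.
ΔS_univ = −Q_H/T_H + Q_C/T_C = 0.195 kJ/K (> 0, since η = 0.579 < η_Carnot = 0.735).

ΔS_univ ≈ 0.195 kJ/K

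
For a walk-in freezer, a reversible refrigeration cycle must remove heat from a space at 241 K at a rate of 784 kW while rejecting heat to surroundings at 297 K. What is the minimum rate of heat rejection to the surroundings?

For a reversible cycle Q_H/Q_C = T_H/T_C, so Q_H = Q_C·T_H/T_C = 784 × 297.00/241.00 = 966 kW.

Q̇_H ≈ 966 kW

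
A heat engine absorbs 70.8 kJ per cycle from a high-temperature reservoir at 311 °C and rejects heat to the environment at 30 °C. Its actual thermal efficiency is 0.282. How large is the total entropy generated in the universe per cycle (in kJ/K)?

ΔS_univ ≈ 0.0465 kJ/K

T_H = 311 °C → 311 + 273.15 = 584.15 K.
T_C = 30 °C → 30 + 273.15 = 303.15 K.
W = η·Q_H = 0.282 × 70.8 = 19.97 kJ, so Q_C = Q_H − W = 50.83 kJ.
The hot reservoir loses entropy Q_H/T_H = 70.8/584.15 = 0.1212 kJ/K; the cold reservoir gains Q_C/T_C = 50.83/303.15 = 0.1677 kJ/K.
ΔS_univ = −Q_H/T_H + Q_C/T_C = 0.0465 kJ/K (> 0, since η = 0.282 < η_Carnot = 0.481).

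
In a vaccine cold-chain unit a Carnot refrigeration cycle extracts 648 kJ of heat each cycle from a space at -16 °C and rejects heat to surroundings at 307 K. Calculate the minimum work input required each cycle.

T_C = -16 °C → -16 + 273.15 = 257.15 K.
Carnot COP: COP_R = T_C/(T_H − T_C) = 257.15/49.85 = 5.1585.
W = Q_C/COP_R = 648/5.1585 = 126 kJ.

W_in ≈ 126 kJ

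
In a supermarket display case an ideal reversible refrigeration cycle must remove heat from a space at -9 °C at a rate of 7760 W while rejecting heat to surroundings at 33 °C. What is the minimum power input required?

Ẇ_in ≈ 1230 W

T_H = 33 °C → 33 + 273.15 = 306.15 K.
T_C = -9 °C → -9 + 273.15 = 264.15 K.
Carnot COP: COP_R = T_C/(T_H − T_C) = 264.15/42.00 = 6.2893.
W = Q_C/COP_R = 7760/6.2893 = 1230 W.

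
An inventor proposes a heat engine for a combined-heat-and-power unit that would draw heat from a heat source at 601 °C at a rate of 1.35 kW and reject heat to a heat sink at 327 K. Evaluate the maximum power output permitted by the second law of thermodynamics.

T_H = 601 °C → 601 + 273.15 = 874.15 K.
By the Carnot theorem, η_max = 1 − T_C/T_H = 1 − 327.00/874.15 = 0.6259.
W_max = η_max · Q_H = 0.6259 × 1.35 = 0.8450 kW.

Ẇ_max ≈ 0.8450 kW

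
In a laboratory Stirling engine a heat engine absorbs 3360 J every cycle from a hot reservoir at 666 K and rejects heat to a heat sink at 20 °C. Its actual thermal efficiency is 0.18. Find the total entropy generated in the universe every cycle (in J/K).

T_C = 20 °C → 20 + 273.15 = 293.15 K.
W = η·Q_H = 0.18 × 3360 = 604.8 J, so Q_C = Q_H − W = 2755 J.
The hot reservoir loses entropy Q_H/T_H = 3360/666.00 = 5.045 J/K; the cold reservoir gains Q_C/T_C = 2755/293.15 = 9.399 J/K.
ΔS_univ = −Q_H/T_H + Q_C/T_C = 4.354 J/K (> 0, since η = 0.18 < η_Carnot = 0.560).

ΔS_univ ≈ 4.354 J/K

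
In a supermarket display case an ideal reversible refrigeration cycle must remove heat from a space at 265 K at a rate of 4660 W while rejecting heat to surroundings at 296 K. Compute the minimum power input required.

Ẇ_in ≈ 545 W

Carnot COP: COP_R = T_C/(T_H − T_C) = 265.00/31.00 = 8.5484.
W = Q_C/COP_R = 4660/8.5484 = 545 W.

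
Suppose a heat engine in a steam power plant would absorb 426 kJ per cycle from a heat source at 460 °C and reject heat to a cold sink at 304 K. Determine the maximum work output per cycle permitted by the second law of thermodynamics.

W_max ≈ 249 kJ

T_H = 460 °C → 460 + 273.15 = 733.15 K.
The upper bound on efficiency is η_max = 1 − T_C/T_H = 1 − 304.00/733.15 = 0.5854.
W_max = η_max · Q_H = 0.5854 × 426 = 249 kJ.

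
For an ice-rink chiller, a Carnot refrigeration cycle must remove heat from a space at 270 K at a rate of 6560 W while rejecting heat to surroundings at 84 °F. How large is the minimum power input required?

Ẇ_in ≈ 778 W

T_H = 84 °F → (84 − 32) × 5/9 = 28.89 °C = 302.04 K.
For a reversible refrigerator, COP_R = T_C/(T_H − T_C) = 270.00/32.04 = 8.4273.
W = Q_C/COP_R = 6560/8.4273 = 778 W.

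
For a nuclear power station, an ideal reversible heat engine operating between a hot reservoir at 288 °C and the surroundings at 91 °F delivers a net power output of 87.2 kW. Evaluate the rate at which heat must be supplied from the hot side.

T_H = 288 °C → 288 + 273.15 = 561.15 K.
T_C = 91 °F → (91 − 32) × 5/9 = 32.78 °C = 305.93 K.
η_rev = 1 − T_C/T_H = 1 − 305.93/561.15 = 0.4548.
Q_H = W/η = 87.2/0.4548 = 192 kW.

Q̇_H ≈ 192 kW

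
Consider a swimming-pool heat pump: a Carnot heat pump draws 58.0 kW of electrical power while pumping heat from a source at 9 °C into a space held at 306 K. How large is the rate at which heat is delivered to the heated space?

T_C = 9 °C → 9 + 273.15 = 282.15 K.
For a reversible heat pump, COP_HP = T_H/(T_H − T_C) = 306.00/23.85 = 12.8302.
Q_H = COP_HP · W = 12.8302 × 58.0 = 744.2 kW.

Q̇_H ≈ 744.2 kW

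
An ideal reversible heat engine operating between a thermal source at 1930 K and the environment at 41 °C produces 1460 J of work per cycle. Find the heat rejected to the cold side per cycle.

T_C = 41 °C → 41 + 273.15 = 314.15 K.
For a reversible engine, η = 1 − T_C/T_H = 1 − 314.15/1930.00 = 0.8372.
Since Q_C/Q_H = T_C/T_H and Q_H = W/η, Q_C = W·T_C/(T_H − T_C) = 1460 × 314.15/1615.85 = 284 J.

Q_C ≈ 284 J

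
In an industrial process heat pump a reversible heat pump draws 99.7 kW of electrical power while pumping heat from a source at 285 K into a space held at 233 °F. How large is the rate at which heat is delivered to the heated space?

T_H = 233 °F → (233 − 32) × 5/9 = 111.67 °C = 384.82 K.
For a reversible heat pump, COP_HP = T_H/(T_H − T_C) = 384.82/99.82 = 3.8552.
Q_H = COP_HP · W = 3.8552 × 99.7 = 384 kW.

Q̇_H ≈ 384 kW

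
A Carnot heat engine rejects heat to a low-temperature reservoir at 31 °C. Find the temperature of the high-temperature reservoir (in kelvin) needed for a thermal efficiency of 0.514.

T_C = 31 °C → 31 + 273.15 = 304.15 K.
From η = 1 − T_C/T_H, solving for T_H gives T_H = T_C/(1 − η) = 304.15/(1 − 0.514) = 625.8 K.

T_H ≈ 625.8 K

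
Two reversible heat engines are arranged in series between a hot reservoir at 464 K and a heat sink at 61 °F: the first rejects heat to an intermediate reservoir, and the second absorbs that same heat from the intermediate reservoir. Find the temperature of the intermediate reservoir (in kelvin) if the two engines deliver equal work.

T_C = 61 °F → (61 − 32) × 5/9 = 16.11 °C = 289.26 K.
For reversible stages Q_m = Q_H·(T_m/T_H). Setting W₁ = Q_H(1 − T_m/T_H) equal to W₂ = Q_m(1 − T_C/T_m) = Q_H·(T_m − T_C)/T_H gives T_H − T_m = T_m − T_C, so T_m = (T_H + T_C)/2 = (464.00 + 289.26)/2 = 377 K.

T_m ≈ 377 K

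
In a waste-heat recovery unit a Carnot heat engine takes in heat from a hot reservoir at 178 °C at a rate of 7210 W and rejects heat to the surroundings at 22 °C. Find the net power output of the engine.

T_H = 178 °C → 178 + 273.15 = 451.15 K.
T_C = 22 °C → 22 + 273.15 = 295.15 K.
The Carnot efficiency is η = 1 − T_C/T_H = 1 − 295.15/451.15 = 0.3458.
W = η·Q_H = 0.3458 × 7210 = 2490 W.

Ẇ ≈ 2490 W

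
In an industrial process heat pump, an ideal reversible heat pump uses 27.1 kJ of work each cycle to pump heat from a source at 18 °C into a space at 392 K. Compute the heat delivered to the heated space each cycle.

Q_H ≈ 105 kJ

T_C = 18 °C → 18 + 273.15 = 291.15 K.
COP_HP = T_H/(T_H − T_C) = 392.00/100.85 = 3.8870.
Q_H = COP_HP · W = 3.8870 × 27.1 = 105 kJ.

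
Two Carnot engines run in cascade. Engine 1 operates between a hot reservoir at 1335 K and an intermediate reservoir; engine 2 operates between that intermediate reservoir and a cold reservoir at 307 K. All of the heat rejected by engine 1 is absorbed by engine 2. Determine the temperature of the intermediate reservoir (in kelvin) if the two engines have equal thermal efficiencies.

T_m ≈ 640 K

Equal efficiencies require 1 − T_m/T_H = 1 − T_C/T_m, i.e. T_m/T_H = T_C/T_m, so T_m = √(T_H·T_C) = √(1335.00 × 307.00) = 640 K.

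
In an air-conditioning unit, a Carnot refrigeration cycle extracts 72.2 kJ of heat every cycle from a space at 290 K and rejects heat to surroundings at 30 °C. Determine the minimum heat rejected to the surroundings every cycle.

T_H = 30 °C → 30 + 273.15 = 303.15 K.
For a reversible cycle Q_H/Q_C = T_H/T_C, so Q_H = Q_C·T_H/T_C = 72.2 × 303.15/290.00 = 75.47 kJ.

Q_H ≈ 75.47 kJ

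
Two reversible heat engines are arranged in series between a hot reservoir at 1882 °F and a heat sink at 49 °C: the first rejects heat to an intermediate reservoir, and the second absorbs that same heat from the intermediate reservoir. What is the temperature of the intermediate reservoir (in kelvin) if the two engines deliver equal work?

T_m ≈ 812 K

T_H = 1882 °F → (1882 − 32) × 5/9 = 1027.78 °C = 1300.93 K.
T_C = 49 °C → 49 + 273.15 = 322.15 K.
For reversible stages Q_m = Q_H·(T_m/T_H). Setting W₁ = Q_H(1 − T_m/T_H) equal to W₂ = Q_m(1 − T_C/T_m) = Q_H·(T_m − T_C)/T_H gives T_H − T_m = T_m − T_C, so T_m = (T_H + T_C)/2 = (1300.93 + 322.15)/2 = 812 K.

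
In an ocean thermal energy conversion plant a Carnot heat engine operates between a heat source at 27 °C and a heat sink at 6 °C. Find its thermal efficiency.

η ≈ 0.0700

T_H = 27 °C → 27 + 273.15 = 300.15 K.
T_C = 6 °C → 6 + 273.15 = 279.15 K.
Since the cycle is reversible, η = 1 − T_C/T_H = 1 − 279.15/300.15 = 0.0700.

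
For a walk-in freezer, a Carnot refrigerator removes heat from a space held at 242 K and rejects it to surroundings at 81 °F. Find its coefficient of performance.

COP_R ≈ 4.146

T_H = 81 °F → (81 − 32) × 5/9 = 27.22 °C = 300.37 K.
COP_R = T_C/(T_H − T_C) = 242.00/(300.37 − 242.00) = 4.146.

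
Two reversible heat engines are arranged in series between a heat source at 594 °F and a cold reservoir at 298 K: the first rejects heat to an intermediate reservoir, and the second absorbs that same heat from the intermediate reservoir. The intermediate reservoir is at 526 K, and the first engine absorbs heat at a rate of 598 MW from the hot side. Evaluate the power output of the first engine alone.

T_H = 594 °F → (594 − 32) × 5/9 = 312.22 °C = 585.37 K.
First-stage efficiency η₁ = 1 − T_m/T_H = 1 − 526.00/585.37 = 0.1014.
W₁ = η₁·Q_H = 0.1014 × 598 = 60.7 MW.

Ẇ₁ ≈ 60.7 MW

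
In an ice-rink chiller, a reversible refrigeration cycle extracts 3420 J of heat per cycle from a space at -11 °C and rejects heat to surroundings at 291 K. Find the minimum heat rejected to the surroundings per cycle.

Q_H ≈ 3800 J

T_C = -11 °C → -11 + 273.15 = 262.15 K.
For a reversible cycle Q_H/Q_C = T_H/T_C, so Q_H = Q_C·T_H/T_C = 3420 × 291.00/262.15 = 3800 J.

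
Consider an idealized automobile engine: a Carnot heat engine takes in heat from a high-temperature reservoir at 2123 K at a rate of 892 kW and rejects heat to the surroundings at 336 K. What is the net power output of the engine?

Carnot efficiency: η = 1 − T_C/T_H = 1 − 336.00/2123.00 = 0.8417.
W = η·Q_H = 0.8417 × 892 = 751 kW.

Ẇ ≈ 751 kW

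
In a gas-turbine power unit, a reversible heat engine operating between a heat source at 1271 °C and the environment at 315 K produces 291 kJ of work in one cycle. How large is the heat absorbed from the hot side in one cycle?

T_H = 1271 °C → 1271 + 273.15 = 1544.15 K.
Since the cycle is reversible, η = 1 − T_C/T_H = 1 − 315.00/1544.15 = 0.7960.
Q_H = W/η = 291/0.7960 = 365.6 kJ.

Q_H ≈ 365.6 kJ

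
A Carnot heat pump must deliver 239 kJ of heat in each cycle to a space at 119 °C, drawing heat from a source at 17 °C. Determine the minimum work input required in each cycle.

T_H = 119 °C → 119 + 273.15 = 392.15 K.
T_C = 17 °C → 17 + 273.15 = 290.15 K.
For a reversible heat pump, COP_HP = T_H/(T_H − T_C) = 392.15/102.00 = 3.8446.
W = Q_H/COP_HP = 239/3.8446 = 62.16 kJ.

W_in ≈ 62.16 kJ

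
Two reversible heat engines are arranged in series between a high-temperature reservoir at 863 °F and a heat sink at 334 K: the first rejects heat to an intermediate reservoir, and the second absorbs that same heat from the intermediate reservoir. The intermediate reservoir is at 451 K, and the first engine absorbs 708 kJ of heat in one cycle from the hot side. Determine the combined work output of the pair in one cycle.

T_H = 863 °F → (863 − 32) × 5/9 = 461.67 °C = 734.82 K.
Two reversible stages in series are equivalent to a single Carnot engine between T_H and T_C, so η_total = 1 − T_C/T_H = 1 − 334.00/734.82 = 0.5455.
W_total = η_total · Q_H = 0.5455 × 708 = 386 kJ.

W_total ≈ 386 kJ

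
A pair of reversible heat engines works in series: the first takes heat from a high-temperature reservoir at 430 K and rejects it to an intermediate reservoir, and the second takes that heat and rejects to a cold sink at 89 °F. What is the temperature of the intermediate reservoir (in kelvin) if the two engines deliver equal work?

T_m ≈ 367.4 K

T_C = 89 °F → (89 − 32) × 5/9 = 31.67 °C = 304.82 K.
For reversible stages Q_m = Q_H·(T_m/T_H). Setting W₁ = Q_H(1 − T_m/T_H) equal to W₂ = Q_m(1 − T_C/T_m) = Q_H·(T_m − T_C)/T_H gives T_H − T_m = T_m − T_C, so T_m = (T_H + T_C)/2 = (430.00 + 304.82)/2 = 367.4 K.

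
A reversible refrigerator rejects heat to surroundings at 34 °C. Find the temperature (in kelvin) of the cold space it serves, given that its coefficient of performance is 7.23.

T_H = 34 °C → 34 + 273.15 = 307.15 K.
COP_R = T_C/(T_H − T_C) ⇒ T_C = T_H·COP_R/(1 + COP_R) = 307.15 × 7.23/(1 + 7.23) = 269.8 K.

T_C ≈ 269.8 K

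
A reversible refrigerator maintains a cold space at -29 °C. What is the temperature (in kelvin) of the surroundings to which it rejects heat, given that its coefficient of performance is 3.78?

T_H ≈ 308.7 K

T_C = -29 °C → -29 + 273.15 = 244.15 K.
COP_R = T_C/(T_H − T_C) ⇒ T_H = T_C·(1 + 1/COP_R) = 244.15 × (1 + 1/3.78) = 308.7 K.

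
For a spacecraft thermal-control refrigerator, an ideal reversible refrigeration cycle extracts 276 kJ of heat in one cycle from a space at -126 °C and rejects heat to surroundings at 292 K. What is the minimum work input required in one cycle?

T_C = -126 °C → -126 + 273.15 = 147.15 K.
Carnot COP: COP_R = T_C/(T_H − T_C) = 147.15/144.85 = 1.0159.
W = Q_C/COP_R = 276/1.0159 = 271.7 kJ.

W_in ≈ 271.7 kJ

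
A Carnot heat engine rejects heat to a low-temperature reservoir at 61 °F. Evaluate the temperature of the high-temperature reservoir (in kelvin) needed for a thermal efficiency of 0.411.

T_H ≈ 491 K

T_C = 61 °F → (61 − 32) × 5/9 = 16.11 °C = 289.26 K.
From η = 1 − T_C/T_H, solving for T_H gives T_H = T_C/(1 − η) = 289.26/(1 − 0.411) = 491 K.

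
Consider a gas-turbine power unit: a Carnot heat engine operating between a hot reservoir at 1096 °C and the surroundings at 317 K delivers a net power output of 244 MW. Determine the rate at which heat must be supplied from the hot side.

T_H = 1096 °C → 1096 + 273.15 = 1369.15 K.
Carnot efficiency: η = 1 − T_C/T_H = 1 − 317.00/1369.15 = 0.7685.
Q_H = W/η = 244/0.7685 = 318 MW.

Q̇_H ≈ 318 MW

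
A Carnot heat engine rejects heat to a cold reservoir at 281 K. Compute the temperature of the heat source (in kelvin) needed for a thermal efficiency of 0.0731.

From η = 1 − T_C/T_H, solving for T_H gives T_H = T_C/(1 − η) = 281.00/(1 − 0.0731) = 303 K.

T_H ≈ 303 K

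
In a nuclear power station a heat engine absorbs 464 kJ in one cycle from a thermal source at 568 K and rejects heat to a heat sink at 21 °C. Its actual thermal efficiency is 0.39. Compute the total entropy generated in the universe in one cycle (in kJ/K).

ΔS_univ ≈ 0.1453 kJ/K

T_C = 21 °C → 21 + 273.15 = 294.15 K.
W = η·Q_H = 0.39 × 464 = 181.0 kJ, so Q_C = Q_H − W = 283.0 kJ.
The hot reservoir loses entropy Q_H/T_H = 464/568.00 = 0.8169 kJ/K; the cold reservoir gains Q_C/T_C = 283.0/294.15 = 0.9622 kJ/K.
ΔS_univ = −Q_H/T_H + Q_C/T_C = 0.1453 kJ/K (> 0, since η = 0.39 < η_Carnot = 0.482).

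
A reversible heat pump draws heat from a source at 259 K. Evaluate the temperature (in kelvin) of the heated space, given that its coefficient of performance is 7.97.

COP_HP = T_H/(T_H − T_C) ⇒ T_H = T_C·COP_HP/(COP_HP − 1) = 259.00 × 7.97/(7.97 − 1) = 296 K.

T_H ≈ 296 K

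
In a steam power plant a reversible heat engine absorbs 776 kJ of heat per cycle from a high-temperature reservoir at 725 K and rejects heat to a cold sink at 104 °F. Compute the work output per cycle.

W ≈ 441 kJ

T_C = 104 °F → (104 − 32) × 5/9 = 40.00 °C = 313.15 K.
η_rev = 1 − T_C/T_H = 1 − 313.15/725.00 = 0.5681.
W = η·Q_H = 0.5681 × 776 = 441 kJ.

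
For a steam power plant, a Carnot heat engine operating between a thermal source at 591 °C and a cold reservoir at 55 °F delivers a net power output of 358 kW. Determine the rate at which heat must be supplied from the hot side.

Q̇_H ≈ 535.0 kW

T_H = 591 °C → 591 + 273.15 = 864.15 K.
T_C = 55 °F → (55 − 32) × 5/9 = 12.78 °C = 285.93 K.
The Carnot efficiency is η = 1 − T_C/T_H = 1 − 285.93/864.15 = 0.6691.
Q_H = W/η = 358/0.6691 = 535.0 kW.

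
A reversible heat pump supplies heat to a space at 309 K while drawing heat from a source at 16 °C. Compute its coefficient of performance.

T_C = 16 °C → 16 + 273.15 = 289.15 K.
COP_HP = T_H/(T_H − T_C) = 309.00/(309.00 − 289.15) = 15.6.

COP_HP ≈ 15.6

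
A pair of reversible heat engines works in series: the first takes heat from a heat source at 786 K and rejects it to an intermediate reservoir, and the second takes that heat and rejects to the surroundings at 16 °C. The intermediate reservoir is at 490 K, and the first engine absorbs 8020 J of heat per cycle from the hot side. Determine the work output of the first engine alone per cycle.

T_C = 16 °C → 16 + 273.15 = 289.15 K.
First-stage efficiency η₁ = 1 − T_m/T_H = 1 − 490.00/786.00 = 0.3766.
W₁ = η₁·Q_H = 0.3766 × 8020 = 3020 J.

W₁ ≈ 3020 J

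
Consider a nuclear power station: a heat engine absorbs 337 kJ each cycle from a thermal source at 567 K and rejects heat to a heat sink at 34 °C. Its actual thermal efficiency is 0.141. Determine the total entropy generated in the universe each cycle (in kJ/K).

ΔS_univ ≈ 0.348 kJ/K

T_C = 34 °C → 34 + 273.15 = 307.15 K.
W = η·Q_H = 0.141 × 337 = 47.52 kJ, so Q_C = Q_H − W = 289.5 kJ.
Entropy balance on the reservoirs: −Q_H/T_H = -0.5944 kJ/K, +Q_C/T_C = 0.9425 kJ/K.
ΔS_univ = −Q_H/T_H + Q_C/T_C = 0.348 kJ/K (> 0, since η = 0.141 < η_Carnot = 0.458).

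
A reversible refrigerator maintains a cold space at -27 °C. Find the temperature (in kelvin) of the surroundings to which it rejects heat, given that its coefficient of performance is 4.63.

T_H ≈ 299 K

T_C = -27 °C → -27 + 273.15 = 246.15 K.
COP_R = T_C/(T_H − T_C) ⇒ T_H = T_C·(1 + 1/COP_R) = 246.15 × (1 + 1/4.63) = 299 K.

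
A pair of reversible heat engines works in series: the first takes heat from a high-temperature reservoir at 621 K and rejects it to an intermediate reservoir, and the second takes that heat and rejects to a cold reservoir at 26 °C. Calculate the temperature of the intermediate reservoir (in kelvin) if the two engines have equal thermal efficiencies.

T_C = 26 °C → 26 + 273.15 = 299.15 K.
Equal efficiencies require 1 − T_m/T_H = 1 − T_C/T_m, i.e. T_m/T_H = T_C/T_m, so T_m = √(T_H·T_C) = √(621.00 × 299.15) = 431 K.

T_m ≈ 431 K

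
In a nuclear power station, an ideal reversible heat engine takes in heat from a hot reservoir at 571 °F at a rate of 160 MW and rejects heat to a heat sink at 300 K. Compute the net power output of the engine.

T_H = 571 °F → (571 − 32) × 5/9 = 299.44 °C = 572.59 K.
Carnot efficiency: η = 1 − T_C/T_H = 1 − 300.00/572.59 = 0.4761.
W = η·Q_H = 0.4761 × 160 = 76.2 MW.

Ẇ ≈ 76.2 MW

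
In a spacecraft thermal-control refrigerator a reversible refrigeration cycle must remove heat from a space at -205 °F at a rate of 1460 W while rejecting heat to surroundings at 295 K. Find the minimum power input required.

Ẇ_in ≈ 1580 W

T_C = -205 °F → (-205 − 32) × 5/9 = -131.67 °C = 141.48 K.
Carnot COP: COP_R = T_C/(T_H − T_C) = 141.48/153.52 = 0.9216.
W = Q_C/COP_R = 1460/0.9216 = 1580 W.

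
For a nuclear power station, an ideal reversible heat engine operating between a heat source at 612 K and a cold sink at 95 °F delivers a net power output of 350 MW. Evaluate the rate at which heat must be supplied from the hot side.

Q̇_H ≈ 705 MW

T_C = 95 °F → (95 − 32) × 5/9 = 35.00 °C = 308.15 K.
For a reversible engine, η = 1 − T_C/T_H = 1 − 308.15/612.00 = 0.4965.
Q_H = W/η = 350/0.4965 = 705 MW.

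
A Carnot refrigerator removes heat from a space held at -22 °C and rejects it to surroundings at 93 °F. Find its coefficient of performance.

COP_R ≈ 4.49

T_H = 93 °F → (93 − 32) × 5/9 = 33.89 °C = 307.04 K.
T_C = -22 °C → -22 + 273.15 = 251.15 K.
For a reversible refrigerator, COP_R = T_C/(T_H − T_C) = 251.15/(307.04 − 251.15) = 4.49.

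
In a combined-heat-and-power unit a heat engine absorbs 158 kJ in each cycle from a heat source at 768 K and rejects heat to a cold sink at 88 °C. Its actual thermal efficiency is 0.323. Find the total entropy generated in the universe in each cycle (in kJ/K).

ΔS_univ ≈ 0.0905 kJ/K

T_C = 88 °C → 88 + 273.15 = 361.15 K.
W = η·Q_H = 0.323 × 158 = 51.03 kJ, so Q_C = Q_H − W = 107.0 kJ.
Reservoir entropy changes: ΔS_H = −Q_H/T_H = −158/768.00 = -0.2057 kJ/K and ΔS_C = +Q_C/T_C = 107.0/361.15 = 0.2962 kJ/K.
ΔS_univ = −Q_H/T_H + Q_C/T_C = 0.0905 kJ/K (> 0, since η = 0.323 < η_Carnot = 0.530).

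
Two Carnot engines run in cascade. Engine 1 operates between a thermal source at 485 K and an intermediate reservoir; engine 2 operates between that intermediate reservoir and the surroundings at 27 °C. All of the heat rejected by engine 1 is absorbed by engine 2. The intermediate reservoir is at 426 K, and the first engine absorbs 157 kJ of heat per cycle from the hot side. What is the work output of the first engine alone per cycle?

T_C = 27 °C → 27 + 273.15 = 300.15 K.
First-stage efficiency η₁ = 1 − T_m/T_H = 1 − 426.00/485.00 = 0.1216.
W₁ = η₁·Q_H = 0.1216 × 157 = 19.1 kJ.

W₁ ≈ 19.1 kJ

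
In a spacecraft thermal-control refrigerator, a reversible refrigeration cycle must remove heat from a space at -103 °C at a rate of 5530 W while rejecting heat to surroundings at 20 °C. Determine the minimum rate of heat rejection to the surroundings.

T_H = 20 °C → 20 + 273.15 = 293.15 K.
T_C = -103 °C → -103 + 273.15 = 170.15 K.
For a reversible cycle Q_H/Q_C = T_H/T_C, so Q_H = Q_C·T_H/T_C = 5530 × 293.15/170.15 = 9530 W.

Q̇_H ≈ 9530 W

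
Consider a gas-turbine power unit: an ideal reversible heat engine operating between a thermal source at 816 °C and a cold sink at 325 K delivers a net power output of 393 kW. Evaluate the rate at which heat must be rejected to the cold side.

Q̇_C ≈ 167 kW

T_H = 816 °C → 816 + 273.15 = 1089.15 K.
Carnot efficiency: η = 1 − T_C/T_H = 1 − 325.00/1089.15 = 0.7016.
Since Q_C/Q_H = T_C/T_H and Q_H = W/η, Q_C = W·T_C/(T_H − T_C) = 393 × 325.00/764.15 = 167 kW.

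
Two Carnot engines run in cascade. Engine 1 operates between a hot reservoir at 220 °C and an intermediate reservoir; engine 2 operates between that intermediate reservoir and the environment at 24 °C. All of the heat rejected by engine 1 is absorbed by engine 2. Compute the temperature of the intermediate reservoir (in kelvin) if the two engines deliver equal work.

T_H = 220 °C → 220 + 273.15 = 493.15 K.
T_C = 24 °C → 24 + 273.15 = 297.15 K.
For reversible stages Q_m = Q_H·(T_m/T_H). Setting W₁ = Q_H(1 − T_m/T_H) equal to W₂ = Q_m(1 − T_C/T_m) = Q_H·(T_m − T_C)/T_H gives T_H − T_m = T_m − T_C, so T_m = (T_H + T_C)/2 = (493.15 + 297.15)/2 = 395 K.

T_m ≈ 395 K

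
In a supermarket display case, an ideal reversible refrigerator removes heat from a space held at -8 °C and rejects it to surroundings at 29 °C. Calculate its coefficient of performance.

COP_R ≈ 7.17

T_H = 29 °C → 29 + 273.15 = 302.15 K.
T_C = -8 °C → -8 + 273.15 = 265.15 K.
The reversible coefficient of performance is COP_R = T_C/(T_H − T_C) = 265.15/(302.15 − 265.15) = 7.17.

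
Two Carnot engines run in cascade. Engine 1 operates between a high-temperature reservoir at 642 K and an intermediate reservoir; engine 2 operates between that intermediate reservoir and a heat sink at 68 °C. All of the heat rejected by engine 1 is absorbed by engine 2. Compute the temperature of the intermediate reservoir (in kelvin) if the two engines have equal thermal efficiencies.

T_C = 68 °C → 68 + 273.15 = 341.15 K.
Equal efficiencies require 1 − T_m/T_H = 1 − T_C/T_m, i.e. T_m/T_H = T_C/T_m, so T_m = √(T_H·T_C) = √(642.00 × 341.15) = 468.0 K.

T_m ≈ 468.0 K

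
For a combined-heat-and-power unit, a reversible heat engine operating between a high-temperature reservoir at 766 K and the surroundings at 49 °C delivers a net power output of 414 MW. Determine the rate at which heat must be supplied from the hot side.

Q̇_H ≈ 714.5 MW

T_C = 49 °C → 49 + 273.15 = 322.15 K.
Carnot efficiency: η = 1 − T_C/T_H = 1 − 322.15/766.00 = 0.5794.
Q_H = W/η = 414/0.5794 = 714.5 MW.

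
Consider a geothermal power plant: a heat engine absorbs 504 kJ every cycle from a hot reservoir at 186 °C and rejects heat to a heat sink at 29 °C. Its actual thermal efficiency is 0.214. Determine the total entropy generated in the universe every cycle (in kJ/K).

ΔS_univ ≈ 0.2134 kJ/K

T_H = 186 °C → 186 + 273.15 = 459.15 K.
T_C = 29 °C → 29 + 273.15 = 302.15 K.
W = η·Q_H = 0.214 × 504 = 107.9 kJ, so Q_C = Q_H − W = 396.1 kJ.
The hot reservoir loses entropy Q_H/T_H = 504/459.15 = 1.098 kJ/K; the cold reservoir gains Q_C/T_C = 396.1/302.15 = 1.311 kJ/K.
ΔS_univ = −Q_H/T_H + Q_C/T_C = 0.2134 kJ/K (> 0, since η = 0.214 < η_Carnot = 0.342).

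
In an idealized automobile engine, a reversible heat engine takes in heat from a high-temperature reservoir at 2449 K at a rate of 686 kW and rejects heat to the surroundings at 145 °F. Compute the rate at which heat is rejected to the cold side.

Q̇_C ≈ 94.10 kW

T_C = 145 °F → (145 − 32) × 5/9 = 62.78 °C = 335.93 K.
Since the cycle is reversible, η = 1 − T_C/T_H = 1 − 335.93/2449.00 = 0.8628.
For a reversible cycle Q_C/Q_H = T_C/T_H, so Q_C = 686 × 335.93/2449.00 = 94.10 kW.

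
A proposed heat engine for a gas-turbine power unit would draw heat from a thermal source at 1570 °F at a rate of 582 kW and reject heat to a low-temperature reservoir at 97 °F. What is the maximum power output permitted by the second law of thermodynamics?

Ẇ_max ≈ 422.4 kW

T_H = 1570 °F → (1570 − 32) × 5/9 = 854.44 °C = 1127.59 K.
T_C = 97 °F → (97 − 32) × 5/9 = 36.11 °C = 309.26 K.
By the Carnot theorem, η_max = 1 − T_C/T_H = 1 − 309.26/1127.59 = 0.7257.
W_max = η_max · Q_H = 0.7257 × 582 = 422.4 kW.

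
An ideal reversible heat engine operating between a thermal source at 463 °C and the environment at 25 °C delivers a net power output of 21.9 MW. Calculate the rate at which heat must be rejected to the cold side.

T_H = 463 °C → 463 + 273.15 = 736.15 K.
T_C = 25 °C → 25 + 273.15 = 298.15 K.
The Carnot efficiency is η = 1 − T_C/T_H = 1 − 298.15/736.15 = 0.5950.
Since Q_C/Q_H = T_C/T_H and Q_H = W/η, Q_C = W·T_C/(T_H − T_C) = 21.9 × 298.15/438.00 = 14.91 MW.

Q̇_C ≈ 14.91 MW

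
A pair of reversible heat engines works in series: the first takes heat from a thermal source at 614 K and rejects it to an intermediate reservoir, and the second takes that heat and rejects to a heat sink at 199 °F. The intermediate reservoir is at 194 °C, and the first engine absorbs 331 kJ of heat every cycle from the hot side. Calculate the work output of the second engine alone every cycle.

T_C = 199 °F → (199 − 32) × 5/9 = 92.78 °C = 365.93 K.
T_m = 194 °C → 194 + 273.15 = 467.15 K.
Heat entering the second stage: Q_m = Q_H·(T_m/T_H) = 331 × 467.15/614.00 = 252 kJ.
Second-stage efficiency η₂ = 1 − T_C/T_m = 1 − 365.93/467.15 = 0.2167, so W₂ = η₂·Q_m = 54.6 kJ.

W₂ ≈ 54.6 kJ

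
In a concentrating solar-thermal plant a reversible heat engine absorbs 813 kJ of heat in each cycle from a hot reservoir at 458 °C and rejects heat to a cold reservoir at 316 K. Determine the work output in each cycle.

W ≈ 462 kJ

T_H = 458 °C → 458 + 273.15 = 731.15 K.
For a reversible engine, η = 1 − T_C/T_H = 1 − 316.00/731.15 = 0.5678.
W = η·Q_H = 0.5678 × 813 = 462 kJ.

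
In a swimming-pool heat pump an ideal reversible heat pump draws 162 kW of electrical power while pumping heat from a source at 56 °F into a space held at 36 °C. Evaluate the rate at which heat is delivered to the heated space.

T_H = 36 °C → 36 + 273.15 = 309.15 K.
T_C = 56 °F → (56 − 32) × 5/9 = 13.33 °C = 286.48 K.
The Carnot heat-pump COP is COP_HP = T_H/(T_H − T_C) = 309.15/22.67 = 13.6390.
Q_H = COP_HP · W = 13.6390 × 162 = 2210 kW.

Q̇_H ≈ 2210 kW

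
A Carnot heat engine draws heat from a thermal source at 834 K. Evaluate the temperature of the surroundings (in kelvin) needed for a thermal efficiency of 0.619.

T_C ≈ 317.8 K

From η = 1 − T_C/T_H, T_C = T_H·(1 − η) = 834.00 × (1 − 0.619) = 317.8 K.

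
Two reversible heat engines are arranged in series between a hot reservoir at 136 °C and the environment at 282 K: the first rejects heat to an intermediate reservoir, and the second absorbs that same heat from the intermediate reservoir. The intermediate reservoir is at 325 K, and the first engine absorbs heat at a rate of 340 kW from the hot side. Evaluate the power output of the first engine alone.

T_H = 136 °C → 136 + 273.15 = 409.15 K.
First-stage efficiency η₁ = 1 − T_m/T_H = 1 − 325.00/409.15 = 0.2057.
W₁ = η₁·Q_H = 0.2057 × 340 = 69.93 kW.

Ẇ₁ ≈ 69.93 kW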